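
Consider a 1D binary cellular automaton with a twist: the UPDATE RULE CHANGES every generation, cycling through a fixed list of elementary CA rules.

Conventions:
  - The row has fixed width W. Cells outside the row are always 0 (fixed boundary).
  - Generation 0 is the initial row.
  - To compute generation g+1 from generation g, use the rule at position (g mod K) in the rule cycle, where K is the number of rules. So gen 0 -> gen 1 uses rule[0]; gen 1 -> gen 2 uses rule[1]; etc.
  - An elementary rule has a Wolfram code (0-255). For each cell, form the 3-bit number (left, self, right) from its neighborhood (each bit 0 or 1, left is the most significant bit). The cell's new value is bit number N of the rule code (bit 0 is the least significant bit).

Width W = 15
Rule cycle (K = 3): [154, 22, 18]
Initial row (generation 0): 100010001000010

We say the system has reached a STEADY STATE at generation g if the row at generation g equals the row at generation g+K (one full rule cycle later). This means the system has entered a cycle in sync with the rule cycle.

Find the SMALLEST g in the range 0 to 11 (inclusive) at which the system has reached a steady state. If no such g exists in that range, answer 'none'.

Gen 0: 100010001000010
Gen 1 (rule 154): 010101010100101
Gen 2 (rule 22): 110101010111101
Gen 3 (rule 18): 000000000000000
Gen 4 (rule 154): 000000000000000
Gen 5 (rule 22): 000000000000000
Gen 6 (rule 18): 000000000000000
Gen 7 (rule 154): 000000000000000
Gen 8 (rule 22): 000000000000000
Gen 9 (rule 18): 000000000000000
Gen 10 (rule 154): 000000000000000
Gen 11 (rule 22): 000000000000000
Gen 12 (rule 18): 000000000000000
Gen 13 (rule 154): 000000000000000
Gen 14 (rule 22): 000000000000000

Answer: 3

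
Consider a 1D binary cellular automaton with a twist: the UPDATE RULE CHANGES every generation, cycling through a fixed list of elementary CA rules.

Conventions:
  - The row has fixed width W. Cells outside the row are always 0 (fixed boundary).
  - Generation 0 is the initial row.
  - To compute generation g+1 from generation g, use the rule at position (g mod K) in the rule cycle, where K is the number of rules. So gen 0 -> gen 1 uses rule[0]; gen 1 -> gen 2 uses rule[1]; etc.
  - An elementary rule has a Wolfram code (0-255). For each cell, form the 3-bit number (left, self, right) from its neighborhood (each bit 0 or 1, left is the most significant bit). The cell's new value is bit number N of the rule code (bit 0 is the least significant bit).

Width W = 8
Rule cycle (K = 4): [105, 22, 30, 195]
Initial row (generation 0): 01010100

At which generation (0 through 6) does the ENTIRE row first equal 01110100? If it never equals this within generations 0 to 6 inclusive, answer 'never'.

Answer: 6

Derivation:
Gen 0: 01010100
Gen 1 (rule 105): 00101001
Gen 2 (rule 22): 01101111
Gen 3 (rule 30): 11001000
Gen 4 (rule 195): 01010011
Gen 5 (rule 105): 00100011
Gen 6 (rule 22): 01110100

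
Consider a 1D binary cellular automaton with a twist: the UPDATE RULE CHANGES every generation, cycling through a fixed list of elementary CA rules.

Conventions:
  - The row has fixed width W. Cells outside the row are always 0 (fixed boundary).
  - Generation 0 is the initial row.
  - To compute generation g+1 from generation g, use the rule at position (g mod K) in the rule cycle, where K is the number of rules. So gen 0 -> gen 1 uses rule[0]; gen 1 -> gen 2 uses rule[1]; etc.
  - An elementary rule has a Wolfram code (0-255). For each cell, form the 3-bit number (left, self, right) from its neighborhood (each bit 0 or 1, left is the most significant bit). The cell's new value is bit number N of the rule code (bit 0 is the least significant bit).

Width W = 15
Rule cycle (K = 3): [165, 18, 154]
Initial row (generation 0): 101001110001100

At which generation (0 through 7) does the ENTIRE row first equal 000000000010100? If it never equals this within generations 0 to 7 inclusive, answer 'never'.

Answer: 5

Derivation:
Gen 0: 101001110001100
Gen 1 (rule 165): 111000100100001
Gen 2 (rule 18): 000101011010010
Gen 3 (rule 154): 001000010001101
Gen 4 (rule 165): 101011010100011
Gen 5 (rule 18): 000000000010100
Gen 6 (rule 154): 000000000100010
Gen 7 (rule 165): 111111110101010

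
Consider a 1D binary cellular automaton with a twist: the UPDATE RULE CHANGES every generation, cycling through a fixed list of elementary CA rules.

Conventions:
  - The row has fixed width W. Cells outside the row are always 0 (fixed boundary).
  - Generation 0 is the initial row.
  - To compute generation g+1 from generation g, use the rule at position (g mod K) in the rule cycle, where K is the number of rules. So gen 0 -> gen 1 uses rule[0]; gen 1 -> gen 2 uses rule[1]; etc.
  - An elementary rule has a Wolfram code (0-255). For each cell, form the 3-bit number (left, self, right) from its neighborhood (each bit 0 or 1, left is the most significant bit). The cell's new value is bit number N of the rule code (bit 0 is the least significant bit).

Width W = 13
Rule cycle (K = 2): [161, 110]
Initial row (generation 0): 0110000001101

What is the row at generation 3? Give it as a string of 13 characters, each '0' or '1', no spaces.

Answer: 1100000000000

Derivation:
Gen 0: 0110000001101
Gen 1 (rule 161): 0000111100010
Gen 2 (rule 110): 0001100100110
Gen 3 (rule 161): 1100000000000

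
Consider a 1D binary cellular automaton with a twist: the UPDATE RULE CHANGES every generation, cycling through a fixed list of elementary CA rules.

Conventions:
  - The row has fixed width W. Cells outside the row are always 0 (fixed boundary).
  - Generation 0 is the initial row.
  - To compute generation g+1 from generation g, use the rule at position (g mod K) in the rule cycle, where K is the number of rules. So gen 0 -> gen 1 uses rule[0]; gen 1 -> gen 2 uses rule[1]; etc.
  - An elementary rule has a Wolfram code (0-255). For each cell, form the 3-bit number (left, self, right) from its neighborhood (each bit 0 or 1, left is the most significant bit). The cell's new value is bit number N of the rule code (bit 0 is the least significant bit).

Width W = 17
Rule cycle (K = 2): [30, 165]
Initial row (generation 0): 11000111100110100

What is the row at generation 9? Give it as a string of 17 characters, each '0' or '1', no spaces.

Gen 0: 11000111100110100
Gen 1 (rule 30): 10101100011100110
Gen 2 (rule 165): 11110001001000000
Gen 3 (rule 30): 10001011111100000
Gen 4 (rule 165): 10101101111001111
Gen 5 (rule 30): 10101001000111000
Gen 6 (rule 165): 11111001010010011
Gen 7 (rule 30): 10000111011111110
Gen 8 (rule 165): 10110010101111100
Gen 9 (rule 30): 10101110101000010

Answer: 10101110101000010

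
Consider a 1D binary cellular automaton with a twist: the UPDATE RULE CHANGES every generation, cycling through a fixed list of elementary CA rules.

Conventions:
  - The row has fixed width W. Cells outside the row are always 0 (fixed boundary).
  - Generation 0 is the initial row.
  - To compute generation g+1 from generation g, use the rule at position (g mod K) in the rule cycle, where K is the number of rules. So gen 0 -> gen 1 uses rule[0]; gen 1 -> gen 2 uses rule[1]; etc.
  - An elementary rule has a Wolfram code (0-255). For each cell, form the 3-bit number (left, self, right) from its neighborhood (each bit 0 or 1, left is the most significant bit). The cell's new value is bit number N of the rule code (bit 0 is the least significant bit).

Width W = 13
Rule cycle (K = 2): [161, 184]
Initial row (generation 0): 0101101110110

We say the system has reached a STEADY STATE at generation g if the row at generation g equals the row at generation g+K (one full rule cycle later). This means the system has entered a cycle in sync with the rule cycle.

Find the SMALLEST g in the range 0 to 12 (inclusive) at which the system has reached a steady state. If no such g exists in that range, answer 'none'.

Answer: none

Derivation:
Gen 0: 0101101110110
Gen 1 (rule 161): 0010010101000
Gen 2 (rule 184): 0001001010100
Gen 3 (rule 161): 1100000101001
Gen 4 (rule 184): 1010000010100
Gen 5 (rule 161): 0100111001001
Gen 6 (rule 184): 0010110100100
Gen 7 (rule 161): 1001001000001
Gen 8 (rule 184): 0100100100000
Gen 9 (rule 161): 0000000001111
Gen 10 (rule 184): 0000000001110
Gen 11 (rule 161): 1111111100100
Gen 12 (rule 184): 1111111010010
Gen 13 (rule 161): 0111110100000
Gen 14 (rule 184): 0111101010000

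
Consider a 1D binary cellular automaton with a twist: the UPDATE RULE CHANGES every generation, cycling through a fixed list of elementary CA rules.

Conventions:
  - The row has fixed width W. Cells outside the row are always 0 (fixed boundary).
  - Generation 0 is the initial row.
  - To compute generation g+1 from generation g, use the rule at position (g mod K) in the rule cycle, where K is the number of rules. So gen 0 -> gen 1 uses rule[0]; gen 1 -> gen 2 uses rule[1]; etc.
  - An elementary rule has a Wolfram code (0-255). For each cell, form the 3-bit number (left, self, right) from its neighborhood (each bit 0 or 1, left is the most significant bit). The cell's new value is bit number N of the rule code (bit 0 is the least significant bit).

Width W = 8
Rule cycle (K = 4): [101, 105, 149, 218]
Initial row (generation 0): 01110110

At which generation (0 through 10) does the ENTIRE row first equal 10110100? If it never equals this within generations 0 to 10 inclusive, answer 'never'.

Answer: never

Derivation:
Gen 0: 01110110
Gen 1 (rule 101): 00011010
Gen 2 (rule 105): 11011100
Gen 3 (rule 149): 00001011
Gen 4 (rule 218): 00010011
Gen 5 (rule 101): 11010001
Gen 6 (rule 105): 11100100
Gen 7 (rule 149): 01010111
Gen 8 (rule 218): 10000111
Gen 9 (rule 101): 10110001
Gen 10 (rule 105): 01110100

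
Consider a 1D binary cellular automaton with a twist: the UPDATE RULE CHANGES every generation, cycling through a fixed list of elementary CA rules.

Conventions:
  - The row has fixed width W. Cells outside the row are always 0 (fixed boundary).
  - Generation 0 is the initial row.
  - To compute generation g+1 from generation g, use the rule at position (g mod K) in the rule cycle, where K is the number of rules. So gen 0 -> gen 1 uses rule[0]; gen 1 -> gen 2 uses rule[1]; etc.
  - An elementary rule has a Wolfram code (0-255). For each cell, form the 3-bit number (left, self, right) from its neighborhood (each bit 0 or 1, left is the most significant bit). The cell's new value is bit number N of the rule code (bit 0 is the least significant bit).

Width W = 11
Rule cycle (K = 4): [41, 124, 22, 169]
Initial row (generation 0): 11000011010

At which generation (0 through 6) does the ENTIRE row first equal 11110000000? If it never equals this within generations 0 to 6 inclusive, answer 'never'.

Answer: never

Derivation:
Gen 0: 11000011010
Gen 1 (rule 41): 10011010100
Gen 2 (rule 124): 11011111110
Gen 3 (rule 22): 00000000001
Gen 4 (rule 169): 11111111100
Gen 5 (rule 41): 10000000001
Gen 6 (rule 124): 11000000001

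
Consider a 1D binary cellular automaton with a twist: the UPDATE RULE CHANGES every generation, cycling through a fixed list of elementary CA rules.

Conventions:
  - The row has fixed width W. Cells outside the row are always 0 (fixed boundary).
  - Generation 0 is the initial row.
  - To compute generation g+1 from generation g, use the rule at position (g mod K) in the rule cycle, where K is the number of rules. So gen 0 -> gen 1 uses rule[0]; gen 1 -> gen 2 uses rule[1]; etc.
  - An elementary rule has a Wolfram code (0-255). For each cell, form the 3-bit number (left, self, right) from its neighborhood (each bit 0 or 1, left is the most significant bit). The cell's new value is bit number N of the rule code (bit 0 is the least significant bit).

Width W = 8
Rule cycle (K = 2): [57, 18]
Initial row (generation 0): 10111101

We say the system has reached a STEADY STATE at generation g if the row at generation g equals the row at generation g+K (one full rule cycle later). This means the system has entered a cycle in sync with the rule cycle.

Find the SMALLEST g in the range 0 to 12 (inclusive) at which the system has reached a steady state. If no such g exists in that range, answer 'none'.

Answer: 10

Derivation:
Gen 0: 10111101
Gen 1 (rule 57): 01100010
Gen 2 (rule 18): 10010101
Gen 3 (rule 57): 01001010
Gen 4 (rule 18): 10110001
Gen 5 (rule 57): 01101100
Gen 6 (rule 18): 10000010
Gen 7 (rule 57): 01111001
Gen 8 (rule 18): 10000110
Gen 9 (rule 57): 01110101
Gen 10 (rule 18): 10000000
Gen 11 (rule 57): 01111111
Gen 12 (rule 18): 10000000
Gen 13 (rule 57): 01111111
Gen 14 (rule 18): 10000000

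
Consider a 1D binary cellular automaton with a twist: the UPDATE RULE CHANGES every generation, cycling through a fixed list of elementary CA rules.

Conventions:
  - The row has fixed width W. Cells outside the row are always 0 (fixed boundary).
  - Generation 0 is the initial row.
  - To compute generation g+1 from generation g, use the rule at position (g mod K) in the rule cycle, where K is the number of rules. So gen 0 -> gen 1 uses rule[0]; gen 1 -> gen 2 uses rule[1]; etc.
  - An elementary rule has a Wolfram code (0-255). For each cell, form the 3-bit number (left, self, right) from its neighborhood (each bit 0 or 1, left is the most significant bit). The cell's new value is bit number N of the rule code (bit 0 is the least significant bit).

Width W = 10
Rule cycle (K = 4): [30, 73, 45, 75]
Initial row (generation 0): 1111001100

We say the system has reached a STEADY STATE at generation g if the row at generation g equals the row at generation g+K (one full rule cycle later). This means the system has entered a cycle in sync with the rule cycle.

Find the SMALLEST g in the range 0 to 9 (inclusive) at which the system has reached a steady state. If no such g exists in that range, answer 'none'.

Gen 0: 1111001100
Gen 1 (rule 30): 1000111010
Gen 2 (rule 73): 0010101000
Gen 3 (rule 45): 1011111011
Gen 4 (rule 75): 0010001011
Gen 5 (rule 30): 0111011010
Gen 6 (rule 73): 0101011000
Gen 7 (rule 45): 0111110011
Gen 8 (rule 75): 1100010111
Gen 9 (rule 30): 1010110100
Gen 10 (rule 73): 0000110001
Gen 11 (rule 45): 1110100101
Gen 12 (rule 75): 1010001000
Gen 13 (rule 30): 1011011100

Answer: none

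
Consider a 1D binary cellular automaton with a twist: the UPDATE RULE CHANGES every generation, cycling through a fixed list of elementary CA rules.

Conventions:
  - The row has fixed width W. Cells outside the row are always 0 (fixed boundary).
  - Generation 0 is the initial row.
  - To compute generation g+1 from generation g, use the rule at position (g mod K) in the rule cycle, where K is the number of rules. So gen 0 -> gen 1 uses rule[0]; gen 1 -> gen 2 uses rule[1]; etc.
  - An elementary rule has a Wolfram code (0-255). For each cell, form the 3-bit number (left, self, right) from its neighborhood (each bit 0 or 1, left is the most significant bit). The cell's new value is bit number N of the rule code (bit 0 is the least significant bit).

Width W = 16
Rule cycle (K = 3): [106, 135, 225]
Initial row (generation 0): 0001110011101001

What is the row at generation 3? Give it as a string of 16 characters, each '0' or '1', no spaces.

Answer: 0101000111110010

Derivation:
Gen 0: 0001110011101001
Gen 1 (rule 106): 0011010110110010
Gen 2 (rule 135): 1100010000000110
Gen 3 (rule 225): 0101000111110010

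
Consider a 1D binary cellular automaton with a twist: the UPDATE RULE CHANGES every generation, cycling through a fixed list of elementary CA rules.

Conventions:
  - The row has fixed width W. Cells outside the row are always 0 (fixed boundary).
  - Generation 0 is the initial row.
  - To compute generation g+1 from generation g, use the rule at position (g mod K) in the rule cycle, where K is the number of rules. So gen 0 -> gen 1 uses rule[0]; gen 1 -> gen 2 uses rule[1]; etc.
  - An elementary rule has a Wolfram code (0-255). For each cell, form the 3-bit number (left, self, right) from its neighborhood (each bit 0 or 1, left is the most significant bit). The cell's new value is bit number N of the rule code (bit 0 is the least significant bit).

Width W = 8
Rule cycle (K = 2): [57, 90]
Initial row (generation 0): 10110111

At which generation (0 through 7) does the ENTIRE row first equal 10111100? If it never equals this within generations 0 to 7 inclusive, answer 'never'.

Answer: never

Derivation:
Gen 0: 10110111
Gen 1 (rule 57): 01101100
Gen 2 (rule 90): 11101110
Gen 3 (rule 57): 10011001
Gen 4 (rule 90): 01111110
Gen 5 (rule 57): 01000001
Gen 6 (rule 90): 10100010
Gen 7 (rule 57): 01011001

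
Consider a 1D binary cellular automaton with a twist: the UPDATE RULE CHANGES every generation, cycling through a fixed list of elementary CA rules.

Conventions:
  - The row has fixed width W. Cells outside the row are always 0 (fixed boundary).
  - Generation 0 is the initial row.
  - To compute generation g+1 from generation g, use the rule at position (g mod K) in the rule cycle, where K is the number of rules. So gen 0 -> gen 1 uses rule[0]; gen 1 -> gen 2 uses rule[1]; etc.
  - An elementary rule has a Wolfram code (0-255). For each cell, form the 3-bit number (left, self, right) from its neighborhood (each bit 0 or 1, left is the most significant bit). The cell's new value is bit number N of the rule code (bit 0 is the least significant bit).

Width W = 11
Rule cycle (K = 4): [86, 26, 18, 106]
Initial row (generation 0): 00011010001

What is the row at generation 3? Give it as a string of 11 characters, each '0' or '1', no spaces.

Answer: 10100101101

Derivation:
Gen 0: 00011010001
Gen 1 (rule 86): 00101011011
Gen 2 (rule 26): 01000010010
Gen 3 (rule 18): 10100101101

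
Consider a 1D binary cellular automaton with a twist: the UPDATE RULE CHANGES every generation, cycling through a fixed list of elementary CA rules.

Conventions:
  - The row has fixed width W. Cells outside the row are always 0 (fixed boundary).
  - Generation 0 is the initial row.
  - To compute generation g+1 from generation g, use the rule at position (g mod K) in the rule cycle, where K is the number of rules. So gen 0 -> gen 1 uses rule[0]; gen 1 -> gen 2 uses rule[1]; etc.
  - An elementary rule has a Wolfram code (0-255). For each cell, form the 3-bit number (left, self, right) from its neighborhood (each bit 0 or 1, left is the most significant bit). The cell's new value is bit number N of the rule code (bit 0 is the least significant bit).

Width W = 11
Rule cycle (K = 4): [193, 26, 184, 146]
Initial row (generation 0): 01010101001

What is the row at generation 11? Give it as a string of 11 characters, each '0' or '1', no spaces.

Gen 0: 01010101001
Gen 1 (rule 193): 00000000000
Gen 2 (rule 26): 00000000000
Gen 3 (rule 184): 00000000000
Gen 4 (rule 146): 00000000000
Gen 5 (rule 193): 11111111111
Gen 6 (rule 26): 10000000000
Gen 7 (rule 184): 01000000000
Gen 8 (rule 146): 10100000000
Gen 9 (rule 193): 00001111111
Gen 10 (rule 26): 00011000000
Gen 11 (rule 184): 00010100000

Answer: 00010100000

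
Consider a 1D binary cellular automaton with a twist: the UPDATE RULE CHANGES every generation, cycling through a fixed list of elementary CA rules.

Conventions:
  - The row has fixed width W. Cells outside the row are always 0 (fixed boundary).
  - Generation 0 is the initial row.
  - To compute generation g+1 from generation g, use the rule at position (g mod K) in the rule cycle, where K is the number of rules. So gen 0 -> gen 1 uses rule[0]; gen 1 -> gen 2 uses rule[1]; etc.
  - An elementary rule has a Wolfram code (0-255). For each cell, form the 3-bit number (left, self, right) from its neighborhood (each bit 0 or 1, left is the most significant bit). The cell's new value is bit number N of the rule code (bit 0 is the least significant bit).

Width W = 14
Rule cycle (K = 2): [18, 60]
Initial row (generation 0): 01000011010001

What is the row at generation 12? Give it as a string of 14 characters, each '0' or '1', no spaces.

Answer: 00011011000000

Derivation:
Gen 0: 01000011010001
Gen 1 (rule 18): 10100100001010
Gen 2 (rule 60): 11110110001111
Gen 3 (rule 18): 00000001010000
Gen 4 (rule 60): 00000001111000
Gen 5 (rule 18): 00000010000100
Gen 6 (rule 60): 00000011000110
Gen 7 (rule 18): 00000100101001
Gen 8 (rule 60): 00000110111101
Gen 9 (rule 18): 00001000000000
Gen 10 (rule 60): 00001100000000
Gen 11 (rule 18): 00010010000000
Gen 12 (rule 60): 00011011000000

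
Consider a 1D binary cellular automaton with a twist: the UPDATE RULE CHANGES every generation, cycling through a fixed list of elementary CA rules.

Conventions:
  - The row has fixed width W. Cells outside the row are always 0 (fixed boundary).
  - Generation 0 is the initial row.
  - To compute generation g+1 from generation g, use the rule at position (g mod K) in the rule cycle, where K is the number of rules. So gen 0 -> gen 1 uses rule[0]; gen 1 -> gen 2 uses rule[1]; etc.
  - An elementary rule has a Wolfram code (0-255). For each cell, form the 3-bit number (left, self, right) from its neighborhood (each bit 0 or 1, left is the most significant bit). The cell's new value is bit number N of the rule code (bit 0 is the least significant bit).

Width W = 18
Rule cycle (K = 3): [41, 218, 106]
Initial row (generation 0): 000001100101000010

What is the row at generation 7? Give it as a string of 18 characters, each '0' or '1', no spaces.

Gen 0: 000001100101000010
Gen 1 (rule 41): 111101000010011000
Gen 2 (rule 218): 111100100101111100
Gen 3 (rule 106): 100101001011000100
Gen 4 (rule 41): 000010000110010001
Gen 5 (rule 218): 000101001111101010
Gen 6 (rule 106): 001010011000110100
Gen 7 (rule 41): 100100010010101001

Answer: 100100010010101001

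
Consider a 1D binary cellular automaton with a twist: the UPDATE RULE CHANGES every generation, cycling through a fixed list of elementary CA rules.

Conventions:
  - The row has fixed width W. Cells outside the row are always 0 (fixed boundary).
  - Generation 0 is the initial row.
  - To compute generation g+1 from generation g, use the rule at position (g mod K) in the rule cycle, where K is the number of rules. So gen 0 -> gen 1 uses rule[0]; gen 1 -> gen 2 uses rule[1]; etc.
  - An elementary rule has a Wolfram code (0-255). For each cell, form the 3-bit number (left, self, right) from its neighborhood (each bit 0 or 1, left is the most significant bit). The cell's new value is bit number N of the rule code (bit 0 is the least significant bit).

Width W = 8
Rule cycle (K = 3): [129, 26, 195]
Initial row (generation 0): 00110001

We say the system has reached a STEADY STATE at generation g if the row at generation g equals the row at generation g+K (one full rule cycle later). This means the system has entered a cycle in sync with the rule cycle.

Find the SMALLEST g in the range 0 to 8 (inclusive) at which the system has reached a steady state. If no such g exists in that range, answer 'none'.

Gen 0: 00110001
Gen 1 (rule 129): 10000100
Gen 2 (rule 26): 01001010
Gen 3 (rule 195): 10010000
Gen 4 (rule 129): 00000111
Gen 5 (rule 26): 00001100
Gen 6 (rule 195): 11110101
Gen 7 (rule 129): 01100000
Gen 8 (rule 26): 11010000
Gen 9 (rule 195): 01000111
Gen 10 (rule 129): 00010010
Gen 11 (rule 26): 00101101

Answer: none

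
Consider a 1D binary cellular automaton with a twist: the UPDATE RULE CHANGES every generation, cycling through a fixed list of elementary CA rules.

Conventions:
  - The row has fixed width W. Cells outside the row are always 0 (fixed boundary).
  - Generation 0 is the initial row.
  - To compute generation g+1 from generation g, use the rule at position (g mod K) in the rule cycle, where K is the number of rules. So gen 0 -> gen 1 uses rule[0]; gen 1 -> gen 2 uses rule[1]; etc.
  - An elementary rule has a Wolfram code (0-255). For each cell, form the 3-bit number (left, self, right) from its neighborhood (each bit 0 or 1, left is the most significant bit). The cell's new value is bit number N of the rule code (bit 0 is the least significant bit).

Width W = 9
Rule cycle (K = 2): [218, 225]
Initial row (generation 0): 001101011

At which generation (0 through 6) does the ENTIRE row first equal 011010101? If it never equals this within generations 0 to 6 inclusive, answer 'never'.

Answer: never

Derivation:
Gen 0: 001101011
Gen 1 (rule 218): 011100011
Gen 2 (rule 225): 001101001
Gen 3 (rule 218): 011100110
Gen 4 (rule 225): 001100010
Gen 5 (rule 218): 011110101
Gen 6 (rule 225): 001111010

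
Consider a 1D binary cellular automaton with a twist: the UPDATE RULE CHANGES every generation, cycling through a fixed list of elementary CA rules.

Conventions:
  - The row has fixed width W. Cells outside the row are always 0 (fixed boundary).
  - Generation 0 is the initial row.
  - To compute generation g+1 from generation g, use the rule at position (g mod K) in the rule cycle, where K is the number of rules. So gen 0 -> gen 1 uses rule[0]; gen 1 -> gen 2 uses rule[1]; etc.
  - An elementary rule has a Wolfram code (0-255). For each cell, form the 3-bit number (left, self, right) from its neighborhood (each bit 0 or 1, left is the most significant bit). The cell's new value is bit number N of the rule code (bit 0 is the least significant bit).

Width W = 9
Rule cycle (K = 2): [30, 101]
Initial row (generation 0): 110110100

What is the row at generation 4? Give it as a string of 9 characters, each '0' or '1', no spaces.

Gen 0: 110110100
Gen 1 (rule 30): 100100110
Gen 2 (rule 101): 100100010
Gen 3 (rule 30): 111110111
Gen 4 (rule 101): 000011001

Answer: 000011001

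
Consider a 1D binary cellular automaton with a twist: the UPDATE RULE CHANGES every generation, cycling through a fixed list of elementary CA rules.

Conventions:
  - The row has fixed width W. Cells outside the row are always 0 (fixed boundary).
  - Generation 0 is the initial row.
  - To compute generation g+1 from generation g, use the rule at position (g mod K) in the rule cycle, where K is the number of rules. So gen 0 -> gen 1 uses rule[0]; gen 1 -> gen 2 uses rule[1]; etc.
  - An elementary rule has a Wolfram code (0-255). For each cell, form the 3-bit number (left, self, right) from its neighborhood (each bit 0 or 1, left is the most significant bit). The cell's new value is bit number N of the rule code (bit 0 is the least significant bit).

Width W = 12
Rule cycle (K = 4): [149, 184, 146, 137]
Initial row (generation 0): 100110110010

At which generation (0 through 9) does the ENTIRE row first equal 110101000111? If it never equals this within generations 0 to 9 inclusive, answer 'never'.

Answer: never

Derivation:
Gen 0: 100110110010
Gen 1 (rule 149): 110000001011
Gen 2 (rule 184): 101000000110
Gen 3 (rule 146): 000100001001
Gen 4 (rule 137): 110001100000
Gen 5 (rule 149): 001100011111
Gen 6 (rule 184): 001010011110
Gen 7 (rule 146): 010001101101
Gen 8 (rule 137): 000101001000
Gen 9 (rule 149): 110101101111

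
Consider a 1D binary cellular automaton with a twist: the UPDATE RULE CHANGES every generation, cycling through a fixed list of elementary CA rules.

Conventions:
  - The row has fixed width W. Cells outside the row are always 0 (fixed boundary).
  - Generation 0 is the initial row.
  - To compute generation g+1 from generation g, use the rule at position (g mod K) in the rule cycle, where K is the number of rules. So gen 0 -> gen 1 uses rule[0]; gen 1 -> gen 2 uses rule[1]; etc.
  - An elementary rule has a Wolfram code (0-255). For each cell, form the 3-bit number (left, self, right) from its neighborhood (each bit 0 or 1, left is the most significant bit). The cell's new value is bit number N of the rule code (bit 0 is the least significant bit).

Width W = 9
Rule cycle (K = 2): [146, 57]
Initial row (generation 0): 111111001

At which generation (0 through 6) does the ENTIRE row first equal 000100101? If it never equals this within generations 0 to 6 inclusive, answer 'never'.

Gen 0: 111111001
Gen 1 (rule 146): 011110110
Gen 2 (rule 57): 010001101
Gen 3 (rule 146): 101010000
Gen 4 (rule 57): 010101111
Gen 5 (rule 146): 100000110
Gen 6 (rule 57): 011110101

Answer: never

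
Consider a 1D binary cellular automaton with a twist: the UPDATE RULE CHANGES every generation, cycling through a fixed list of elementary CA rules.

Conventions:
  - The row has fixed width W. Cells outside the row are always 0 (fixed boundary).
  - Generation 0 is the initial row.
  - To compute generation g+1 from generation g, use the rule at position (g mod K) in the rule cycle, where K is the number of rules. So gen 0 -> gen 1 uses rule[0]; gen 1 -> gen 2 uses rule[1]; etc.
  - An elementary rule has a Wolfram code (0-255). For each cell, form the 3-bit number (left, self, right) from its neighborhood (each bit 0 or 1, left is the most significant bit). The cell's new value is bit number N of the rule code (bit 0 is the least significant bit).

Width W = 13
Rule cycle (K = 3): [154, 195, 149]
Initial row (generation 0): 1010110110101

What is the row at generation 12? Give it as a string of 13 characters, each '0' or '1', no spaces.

Gen 0: 1010110110101
Gen 1 (rule 154): 0000100100000
Gen 2 (rule 195): 1111001001111
Gen 3 (rule 149): 0110101100110
Gen 4 (rule 154): 1100001011101
Gen 5 (rule 195): 0101110001100
Gen 6 (rule 149): 0100101100011
Gen 7 (rule 154): 1011001010110
Gen 8 (rule 195): 0001010000010
Gen 9 (rule 149): 1101011111011
Gen 10 (rule 154): 1000011110010
Gen 11 (rule 195): 0011101110100
Gen 12 (rule 149): 1001000100111

Answer: 1001000100111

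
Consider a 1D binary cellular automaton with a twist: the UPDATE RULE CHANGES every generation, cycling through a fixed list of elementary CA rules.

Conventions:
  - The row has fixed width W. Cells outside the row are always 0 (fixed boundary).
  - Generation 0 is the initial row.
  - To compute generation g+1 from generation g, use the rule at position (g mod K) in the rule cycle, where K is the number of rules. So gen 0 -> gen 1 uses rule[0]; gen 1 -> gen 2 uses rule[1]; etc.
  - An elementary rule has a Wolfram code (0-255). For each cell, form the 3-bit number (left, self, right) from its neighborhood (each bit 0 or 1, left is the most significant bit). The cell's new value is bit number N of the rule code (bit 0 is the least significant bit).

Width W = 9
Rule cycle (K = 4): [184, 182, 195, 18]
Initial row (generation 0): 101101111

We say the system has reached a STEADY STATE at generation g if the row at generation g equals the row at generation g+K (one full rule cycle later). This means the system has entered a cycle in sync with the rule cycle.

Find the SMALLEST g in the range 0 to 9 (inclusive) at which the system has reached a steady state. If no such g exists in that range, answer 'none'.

Gen 0: 101101111
Gen 1 (rule 184): 011011110
Gen 2 (rule 182): 100101101
Gen 3 (rule 195): 001000100
Gen 4 (rule 18): 010101010
Gen 5 (rule 184): 001010101
Gen 6 (rule 182): 011111111
Gen 7 (rule 195): 101111111
Gen 8 (rule 18): 000000000
Gen 9 (rule 184): 000000000
Gen 10 (rule 182): 000000000
Gen 11 (rule 195): 111111111
Gen 12 (rule 18): 000000000
Gen 13 (rule 184): 000000000

Answer: 8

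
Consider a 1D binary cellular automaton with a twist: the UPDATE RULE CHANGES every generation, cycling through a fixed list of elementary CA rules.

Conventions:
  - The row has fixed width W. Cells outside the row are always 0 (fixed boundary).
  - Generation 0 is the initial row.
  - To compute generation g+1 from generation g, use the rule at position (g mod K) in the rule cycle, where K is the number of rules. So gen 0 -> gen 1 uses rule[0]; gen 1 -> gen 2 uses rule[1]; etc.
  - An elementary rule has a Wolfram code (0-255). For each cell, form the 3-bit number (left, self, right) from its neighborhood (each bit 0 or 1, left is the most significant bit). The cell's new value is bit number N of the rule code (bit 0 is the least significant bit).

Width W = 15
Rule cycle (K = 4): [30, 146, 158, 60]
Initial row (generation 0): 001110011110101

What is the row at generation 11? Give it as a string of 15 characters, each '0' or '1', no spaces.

Gen 0: 001110011110101
Gen 1 (rule 30): 011001110000101
Gen 2 (rule 146): 100110101001000
Gen 3 (rule 158): 111100101111100
Gen 4 (rule 60): 100010111000010
Gen 5 (rule 30): 110110100100111
Gen 6 (rule 146): 000000011011010
Gen 7 (rule 158): 000000110010011
Gen 8 (rule 60): 000000101011010
Gen 9 (rule 30): 000001101010011
Gen 10 (rule 146): 000010000001100
Gen 11 (rule 158): 000111000011010

Answer: 000111000011010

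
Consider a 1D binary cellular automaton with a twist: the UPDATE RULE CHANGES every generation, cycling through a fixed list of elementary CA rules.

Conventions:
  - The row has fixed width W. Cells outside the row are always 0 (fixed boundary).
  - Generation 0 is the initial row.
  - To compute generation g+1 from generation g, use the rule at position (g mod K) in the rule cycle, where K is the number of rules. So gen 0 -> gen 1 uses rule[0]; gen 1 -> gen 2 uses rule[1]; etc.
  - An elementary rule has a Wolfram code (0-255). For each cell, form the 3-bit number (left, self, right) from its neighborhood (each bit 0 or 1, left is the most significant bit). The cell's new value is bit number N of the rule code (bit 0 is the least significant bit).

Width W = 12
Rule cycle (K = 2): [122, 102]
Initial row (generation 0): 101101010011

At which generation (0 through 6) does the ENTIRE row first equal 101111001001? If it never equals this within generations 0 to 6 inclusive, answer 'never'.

Gen 0: 101101010011
Gen 1 (rule 122): 011110101111
Gen 2 (rule 102): 100011110001
Gen 3 (rule 122): 010110011010
Gen 4 (rule 102): 111010101110
Gen 5 (rule 122): 101101011011
Gen 6 (rule 102): 110111101101

Answer: never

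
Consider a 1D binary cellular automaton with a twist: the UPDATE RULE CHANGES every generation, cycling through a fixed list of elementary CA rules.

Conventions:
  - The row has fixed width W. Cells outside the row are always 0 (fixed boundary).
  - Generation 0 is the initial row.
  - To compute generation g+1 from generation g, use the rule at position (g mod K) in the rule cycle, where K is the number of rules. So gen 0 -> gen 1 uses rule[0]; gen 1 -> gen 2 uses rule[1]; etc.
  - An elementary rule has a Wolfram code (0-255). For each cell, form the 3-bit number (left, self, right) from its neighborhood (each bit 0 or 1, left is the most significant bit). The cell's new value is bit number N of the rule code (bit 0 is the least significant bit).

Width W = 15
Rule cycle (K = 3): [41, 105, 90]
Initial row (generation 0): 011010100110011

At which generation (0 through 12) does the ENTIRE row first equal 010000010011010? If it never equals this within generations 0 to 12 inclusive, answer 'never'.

Gen 0: 011010100110011
Gen 1 (rule 41): 010101000100010
Gen 2 (rule 105): 001010010001000
Gen 3 (rule 90): 010001101010100
Gen 4 (rule 41): 000101010101001
Gen 5 (rule 105): 110010101010000
Gen 6 (rule 90): 111100000001000
Gen 7 (rule 41): 100001111100011
Gen 8 (rule 105): 001101000101011
Gen 9 (rule 90): 011100101000011
Gen 10 (rule 41): 010000010011010
Gen 11 (rule 105): 000111000011100
Gen 12 (rule 90): 001101100110110

Answer: 10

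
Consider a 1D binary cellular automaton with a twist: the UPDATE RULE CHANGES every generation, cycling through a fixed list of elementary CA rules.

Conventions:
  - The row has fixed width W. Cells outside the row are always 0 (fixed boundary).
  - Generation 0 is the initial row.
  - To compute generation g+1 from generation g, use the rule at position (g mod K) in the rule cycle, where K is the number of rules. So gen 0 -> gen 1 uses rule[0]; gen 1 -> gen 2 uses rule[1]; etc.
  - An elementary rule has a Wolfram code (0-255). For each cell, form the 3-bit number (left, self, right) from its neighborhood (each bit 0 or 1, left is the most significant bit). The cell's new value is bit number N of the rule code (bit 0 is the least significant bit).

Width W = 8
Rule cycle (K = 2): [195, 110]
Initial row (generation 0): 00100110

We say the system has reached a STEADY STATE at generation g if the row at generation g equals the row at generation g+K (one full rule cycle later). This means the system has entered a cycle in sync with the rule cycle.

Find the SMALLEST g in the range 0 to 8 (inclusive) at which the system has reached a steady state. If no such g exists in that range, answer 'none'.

Gen 0: 00100110
Gen 1 (rule 195): 11001010
Gen 2 (rule 110): 11011110
Gen 3 (rule 195): 01001110
Gen 4 (rule 110): 11011010
Gen 5 (rule 195): 01001000
Gen 6 (rule 110): 11011000
Gen 7 (rule 195): 01001011
Gen 8 (rule 110): 11011111
Gen 9 (rule 195): 01001111
Gen 10 (rule 110): 11011001

Answer: none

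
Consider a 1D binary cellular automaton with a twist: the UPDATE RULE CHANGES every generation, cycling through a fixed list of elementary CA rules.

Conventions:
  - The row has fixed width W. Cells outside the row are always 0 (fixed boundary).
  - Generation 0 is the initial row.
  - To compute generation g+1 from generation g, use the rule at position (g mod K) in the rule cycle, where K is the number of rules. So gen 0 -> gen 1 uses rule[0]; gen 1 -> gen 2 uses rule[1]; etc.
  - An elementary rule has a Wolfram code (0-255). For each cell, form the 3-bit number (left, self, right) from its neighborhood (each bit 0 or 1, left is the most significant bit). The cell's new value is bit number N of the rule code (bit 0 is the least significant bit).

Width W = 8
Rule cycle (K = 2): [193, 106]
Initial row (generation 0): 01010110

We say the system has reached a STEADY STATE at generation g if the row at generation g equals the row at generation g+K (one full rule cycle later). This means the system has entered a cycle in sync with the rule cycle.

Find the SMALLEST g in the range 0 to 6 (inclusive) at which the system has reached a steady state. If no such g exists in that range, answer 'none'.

Answer: none

Derivation:
Gen 0: 01010110
Gen 1 (rule 193): 00000010
Gen 2 (rule 106): 00000100
Gen 3 (rule 193): 11110001
Gen 4 (rule 106): 10010010
Gen 5 (rule 193): 00000000
Gen 6 (rule 106): 00000000
Gen 7 (rule 193): 11111111
Gen 8 (rule 106): 10000001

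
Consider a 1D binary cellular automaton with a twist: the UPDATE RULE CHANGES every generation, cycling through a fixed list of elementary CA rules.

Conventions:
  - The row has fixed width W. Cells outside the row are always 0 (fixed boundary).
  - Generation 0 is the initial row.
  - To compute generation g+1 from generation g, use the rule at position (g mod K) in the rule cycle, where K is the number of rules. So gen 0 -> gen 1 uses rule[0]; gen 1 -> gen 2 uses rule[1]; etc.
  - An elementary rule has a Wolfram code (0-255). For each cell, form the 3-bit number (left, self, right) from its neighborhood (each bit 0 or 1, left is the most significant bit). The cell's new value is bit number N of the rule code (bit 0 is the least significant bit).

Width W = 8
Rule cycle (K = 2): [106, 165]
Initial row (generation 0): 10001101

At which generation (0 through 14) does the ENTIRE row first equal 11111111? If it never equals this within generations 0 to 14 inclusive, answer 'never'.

Gen 0: 10001101
Gen 1 (rule 106): 00011110
Gen 2 (rule 165): 11001100
Gen 3 (rule 106): 11011100
Gen 4 (rule 165): 00101001
Gen 5 (rule 106): 01010010
Gen 6 (rule 165): 01110010
Gen 7 (rule 106): 11010100
Gen 8 (rule 165): 00111101
Gen 9 (rule 106): 01100110
Gen 10 (rule 165): 00000000
Gen 11 (rule 106): 00000000
Gen 12 (rule 165): 11111111
Gen 13 (rule 106): 10000001
Gen 14 (rule 165): 10111101

Answer: 12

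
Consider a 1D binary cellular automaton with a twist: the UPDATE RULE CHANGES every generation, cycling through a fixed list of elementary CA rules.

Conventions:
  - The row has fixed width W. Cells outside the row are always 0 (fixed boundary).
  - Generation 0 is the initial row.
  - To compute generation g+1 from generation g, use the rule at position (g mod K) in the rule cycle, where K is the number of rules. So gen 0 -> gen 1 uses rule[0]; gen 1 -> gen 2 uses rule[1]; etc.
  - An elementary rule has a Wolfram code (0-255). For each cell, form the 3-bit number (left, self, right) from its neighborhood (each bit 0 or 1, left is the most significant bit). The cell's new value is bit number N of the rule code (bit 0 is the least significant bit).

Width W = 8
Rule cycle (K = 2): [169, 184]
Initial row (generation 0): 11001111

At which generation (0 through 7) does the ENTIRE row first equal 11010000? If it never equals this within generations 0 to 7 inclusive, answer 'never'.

Answer: 7

Derivation:
Gen 0: 11001111
Gen 1 (rule 169): 10001110
Gen 2 (rule 184): 01001101
Gen 3 (rule 169): 00001010
Gen 4 (rule 184): 00000101
Gen 5 (rule 169): 11110010
Gen 6 (rule 184): 11101001
Gen 7 (rule 169): 11010000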